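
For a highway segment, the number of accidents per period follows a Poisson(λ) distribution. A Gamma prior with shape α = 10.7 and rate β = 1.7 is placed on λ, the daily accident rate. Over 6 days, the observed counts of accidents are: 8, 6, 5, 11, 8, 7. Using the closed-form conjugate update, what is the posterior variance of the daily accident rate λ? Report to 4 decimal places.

With a Gamma(shape α, rate β) prior, the Poisson likelihood is conjugate: the posterior is Gamma(α + ΣXᵢ, β + n).
Sum of counts S = 45 over n = 6 days.
Posterior: Gamma(α+S, β+n) = Gamma(10.7+45, 1.7+6) = Gamma(55.7, 7.7).
Var = α/β² = 55.7/7.7² = 0.9395.

0.9395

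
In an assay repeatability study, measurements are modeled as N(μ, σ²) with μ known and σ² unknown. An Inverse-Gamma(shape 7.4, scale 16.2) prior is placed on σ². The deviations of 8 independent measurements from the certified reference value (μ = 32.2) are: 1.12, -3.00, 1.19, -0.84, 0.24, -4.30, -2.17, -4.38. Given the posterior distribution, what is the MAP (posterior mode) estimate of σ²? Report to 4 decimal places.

3.5168

With known mean μ and an Inverse-Gamma(α, β) prior on σ², the Normal likelihood is conjugate: posterior is Inv-Gamma(α + n/2, β + Σ(xᵢ−μ)²/2).
Σ(xᵢ−μ)² = (1.12)² + (-3.00)² + (1.19)² + (-0.84)² + (0.24)² + (-4.30)² + (-2.17)² + (-4.38)² = 54.8170.
Posterior: Inv-Gamma(7.4 + 8/2, 16.2 + 54.8170/2) = Inv-Gamma(11.40, 43.60850).
Mode = β/(α+1) = 43.60850/12.40 = 3.5168.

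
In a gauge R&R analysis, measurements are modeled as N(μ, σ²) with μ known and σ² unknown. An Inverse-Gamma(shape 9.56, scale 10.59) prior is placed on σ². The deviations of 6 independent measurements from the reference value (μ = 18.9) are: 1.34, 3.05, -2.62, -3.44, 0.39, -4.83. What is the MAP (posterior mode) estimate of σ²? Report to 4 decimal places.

2.7455

With known mean μ and an Inverse-Gamma(α, β) prior on σ², the Normal likelihood is conjugate: posterior is Inv-Gamma(α + n/2, β + Σ(xᵢ−μ)²/2).
Σ(xᵢ−μ)² = (1.34)² + (3.05)² + (-2.62)² + (-3.44)² + (0.39)² + (-4.83)² = 53.2771.
Posterior: Inv-Gamma(9.56 + 6/2, 10.59 + 53.2771/2) = Inv-Gamma(12.56, 37.22855).
Mode = β/(α+1) = 37.22855/13.56 = 2.7455.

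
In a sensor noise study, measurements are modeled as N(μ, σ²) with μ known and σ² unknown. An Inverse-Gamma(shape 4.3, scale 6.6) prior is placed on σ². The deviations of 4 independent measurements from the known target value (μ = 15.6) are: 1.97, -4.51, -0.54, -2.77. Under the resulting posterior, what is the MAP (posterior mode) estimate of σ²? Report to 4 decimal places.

3.1086

With known mean μ and an Inverse-Gamma(α, β) prior on σ², the Normal likelihood is conjugate: posterior is Inv-Gamma(α + n/2, β + Σ(xᵢ−μ)²/2).
Σ(xᵢ−μ)² = (1.97)² + (-4.51)² + (-0.54)² + (-2.77)² = 32.1855.
Posterior: Inv-Gamma(4.3 + 4/2, 6.6 + 32.1855/2) = Inv-Gamma(6.30, 22.69275).
Mode = β/(α+1) = 22.69275/7.30 = 3.1086.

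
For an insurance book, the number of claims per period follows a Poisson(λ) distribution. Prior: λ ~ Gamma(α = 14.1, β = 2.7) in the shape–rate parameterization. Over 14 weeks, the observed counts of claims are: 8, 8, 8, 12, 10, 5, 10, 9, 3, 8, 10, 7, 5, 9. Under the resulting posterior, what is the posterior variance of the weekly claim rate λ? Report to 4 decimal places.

0.4521

With a Gamma(shape α, rate β) prior, the Poisson likelihood is conjugate: the posterior is Gamma(α + ΣXᵢ, β + n).
Sum of counts S = 112 over n = 14 weeks.
Posterior: Gamma(α+S, β+n) = Gamma(14.1+112, 2.7+14) = Gamma(126.1, 16.7).
Var = α/β² = 126.1/16.7² = 0.4521.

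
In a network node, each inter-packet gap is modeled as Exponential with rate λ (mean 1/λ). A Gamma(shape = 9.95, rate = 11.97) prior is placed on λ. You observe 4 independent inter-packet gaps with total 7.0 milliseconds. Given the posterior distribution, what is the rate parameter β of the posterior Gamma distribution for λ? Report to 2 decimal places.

With a Gamma(shape α, rate β) prior on the exponential rate λ, the posterior after n observations with total T = Σxᵢ is Gamma(α+n, β+T).
Posterior: Gamma(9.95+4, 11.97+7.0) = Gamma(13.95, 18.97).
Posterior β = 18.97.

18.97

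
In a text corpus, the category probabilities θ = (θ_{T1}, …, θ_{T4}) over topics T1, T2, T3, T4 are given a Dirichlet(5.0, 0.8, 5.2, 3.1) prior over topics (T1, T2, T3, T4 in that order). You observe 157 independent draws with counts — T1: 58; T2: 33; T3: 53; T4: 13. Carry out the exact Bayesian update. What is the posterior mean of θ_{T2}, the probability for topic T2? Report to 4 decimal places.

0.1975

The Dirichlet prior is conjugate to the Multinomial likelihood: each posterior αⱼ = prior αⱼ + observed count nⱼ.
Posterior concentration: (63.0, 33.8, 58.2, 16.1), total = 171.1.
E[θ_{T2}|data] = α_{T2}/Σα = 33.8/171.1 = 0.1975.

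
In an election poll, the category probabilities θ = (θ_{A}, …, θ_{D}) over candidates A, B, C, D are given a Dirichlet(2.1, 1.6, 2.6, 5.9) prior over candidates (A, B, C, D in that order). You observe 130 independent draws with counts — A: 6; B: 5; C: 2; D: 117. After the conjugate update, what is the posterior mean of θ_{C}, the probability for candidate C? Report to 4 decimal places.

The Dirichlet prior is conjugate to the Multinomial likelihood: each posterior αⱼ = prior αⱼ + observed count nⱼ.
Posterior concentration: (8.1, 6.6, 4.6, 122.9), total = 142.2.
E[θ_{C}|data] = α_{C}/Σα = 4.6/142.2 = 0.0323.

0.0323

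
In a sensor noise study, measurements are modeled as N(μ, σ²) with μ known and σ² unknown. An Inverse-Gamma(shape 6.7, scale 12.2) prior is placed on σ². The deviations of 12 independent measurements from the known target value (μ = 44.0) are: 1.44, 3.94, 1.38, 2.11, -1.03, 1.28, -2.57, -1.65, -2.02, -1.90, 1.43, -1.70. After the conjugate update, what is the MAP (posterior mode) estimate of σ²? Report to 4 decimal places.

2.6644

With known mean μ and an Inverse-Gamma(α, β) prior on σ², the Normal likelihood is conjugate: posterior is Inv-Gamma(α + n/2, β + Σ(xᵢ−μ)²/2).
Σ(xᵢ−μ)² = (1.44)² + (3.94)² + (1.38)² + (2.11)² + (-1.03)² + (1.28)² + (-2.57)² + (-1.65)² + (-2.02)² + (-1.90)² + (1.43)² + (-1.70)² = 48.6057.
Posterior: Inv-Gamma(6.7 + 12/2, 12.2 + 48.6057/2) = Inv-Gamma(12.70, 36.50285).
Mode = β/(α+1) = 36.50285/13.70 = 2.6644.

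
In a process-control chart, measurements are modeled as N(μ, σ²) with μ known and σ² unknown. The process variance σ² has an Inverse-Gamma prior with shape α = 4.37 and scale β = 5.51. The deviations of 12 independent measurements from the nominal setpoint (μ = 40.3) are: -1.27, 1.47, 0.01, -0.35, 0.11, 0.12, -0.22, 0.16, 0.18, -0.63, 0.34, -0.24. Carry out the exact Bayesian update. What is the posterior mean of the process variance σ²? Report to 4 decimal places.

With known mean μ and an Inverse-Gamma(α, β) prior on σ², the Normal likelihood is conjugate: posterior is Inv-Gamma(α + n/2, β + Σ(xᵢ−μ)²/2).
Σ(xᵢ−μ)² = (-1.27)² + (1.47)² + (0.01)² + (-0.35)² + (0.11)² + (0.12)² + (-0.22)² + (0.16)² + (0.18)² + (-0.63)² + (0.34)² + (-0.24)² = 4.5994.
Posterior: Inv-Gamma(4.37 + 12/2, 5.51 + 4.5994/2) = Inv-Gamma(10.37, 7.80970).
E[σ²|data] = β/(α−1) = 7.80970/9.37 = 0.8335.

0.8335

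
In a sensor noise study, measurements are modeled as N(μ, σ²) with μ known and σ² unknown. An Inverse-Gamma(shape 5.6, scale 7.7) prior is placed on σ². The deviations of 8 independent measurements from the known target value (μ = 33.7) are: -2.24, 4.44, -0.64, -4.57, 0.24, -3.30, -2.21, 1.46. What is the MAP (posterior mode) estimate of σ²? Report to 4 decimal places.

With known mean μ and an Inverse-Gamma(α, β) prior on σ², the Normal likelihood is conjugate: posterior is Inv-Gamma(α + n/2, β + Σ(xᵢ−μ)²/2).
Σ(xᵢ−μ)² = (-2.24)² + (4.44)² + (-0.64)² + (-4.57)² + (0.24)² + (-3.30)² + (-2.21)² + (1.46)² = 63.9890.
Posterior: Inv-Gamma(5.6 + 8/2, 7.7 + 63.9890/2) = Inv-Gamma(9.60, 39.69450).
Mode = β/(α+1) = 39.69450/10.60 = 3.7448.

3.7448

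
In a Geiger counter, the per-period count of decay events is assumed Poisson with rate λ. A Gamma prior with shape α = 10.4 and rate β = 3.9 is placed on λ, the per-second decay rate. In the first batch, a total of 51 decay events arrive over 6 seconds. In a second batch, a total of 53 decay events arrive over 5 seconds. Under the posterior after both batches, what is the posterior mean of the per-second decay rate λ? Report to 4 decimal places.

With a Gamma(shape α, rate β) prior, the Poisson likelihood is conjugate: the posterior is Gamma(α + ΣXᵢ, β + n).
After batch 1: Gamma(α+S, β+n) = Gamma(10.4+51, 3.9+6) = Gamma(61.4, 9.9).
After batch 2: Gamma(α+S, β+n) = Gamma(61.4+53, 9.9+5) = Gamma(114.4, 14.9).
Posterior mean = α/β = 114.4/14.9 = 7.6779.

7.6779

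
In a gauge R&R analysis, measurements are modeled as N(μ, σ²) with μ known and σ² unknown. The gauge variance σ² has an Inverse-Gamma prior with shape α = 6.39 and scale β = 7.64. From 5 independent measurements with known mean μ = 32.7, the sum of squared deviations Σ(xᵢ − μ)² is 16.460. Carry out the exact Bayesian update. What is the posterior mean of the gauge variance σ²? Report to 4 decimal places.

With known mean μ and an Inverse-Gamma(α, β) prior on σ², the Normal likelihood is conjugate: posterior is Inv-Gamma(α + n/2, β + Σ(xᵢ−μ)²/2).
Posterior: Inv-Gamma(6.39 + 5/2, 7.64 + 16.460/2) = Inv-Gamma(8.89, 15.8700).
E[σ²|data] = β/(α−1) = 15.8700/7.89 = 2.0114.

2.0114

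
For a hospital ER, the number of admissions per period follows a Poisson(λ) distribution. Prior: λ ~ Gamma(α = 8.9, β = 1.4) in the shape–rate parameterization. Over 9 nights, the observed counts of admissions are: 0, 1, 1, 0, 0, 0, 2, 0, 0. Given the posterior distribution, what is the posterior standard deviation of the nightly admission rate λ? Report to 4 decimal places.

With a Gamma(shape α, rate β) prior, the Poisson likelihood is conjugate: the posterior is Gamma(α + ΣXᵢ, β + n).
Sum of counts S = 4 over n = 9 nights.
Posterior: Gamma(α+S, β+n) = Gamma(8.9+4, 1.4+9) = Gamma(12.9, 10.4).
SD = √α/β = √12.9/10.4 = 0.3454.

0.3454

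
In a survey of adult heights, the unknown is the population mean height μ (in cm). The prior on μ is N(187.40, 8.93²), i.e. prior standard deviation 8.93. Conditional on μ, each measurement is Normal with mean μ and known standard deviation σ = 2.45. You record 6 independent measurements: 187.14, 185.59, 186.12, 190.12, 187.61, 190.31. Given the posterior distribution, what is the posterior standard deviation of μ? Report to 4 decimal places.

0.9940

For Normal data with known variance σ², a Normal(μ₀, σ₀²) prior on μ is conjugate. Posterior precision = 1/σ₀² + n/σ²; posterior mean is the precision-weighted average of μ₀ and x̄.
σ₀² = 8.93² = 79.7449, σ² = 2.45² = 6.0025; σ² + n·σ₀² = 6.0025 + 6·79.7449 = 484.4719.
Posterior precision = 1/σ₀² + n/σ² = 1/79.7449 + 6/6.0025 = (σ² + n·σ₀²)/(σ₀²σ²) = 484.4719/(79.7449·6.0025); posterior variance σₙ² = σ₀²σ²/(σ² + n·σ₀²) = 79.7449·6.0025/484.4719 = 0.988022.
Posterior SD = √σₙ² = √(79.7449·6.0025/484.4719) = 0.9940.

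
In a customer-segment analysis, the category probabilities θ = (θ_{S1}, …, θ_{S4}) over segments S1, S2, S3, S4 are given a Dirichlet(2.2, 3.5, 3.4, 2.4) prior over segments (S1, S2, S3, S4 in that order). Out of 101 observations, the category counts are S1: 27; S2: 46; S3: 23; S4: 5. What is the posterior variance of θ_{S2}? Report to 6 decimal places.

The Dirichlet prior is conjugate to the Multinomial likelihood: each posterior αⱼ = prior αⱼ + observed count nⱼ.
Posterior concentration: (29.2, 49.5, 26.4, 7.4), total = 112.5.
Var[θ_j] = α_j(Σα−α_j)/((Σα)²(Σα+1)) = 49.5·63.0/(112.5²·113.5) = 0.002171.

0.002171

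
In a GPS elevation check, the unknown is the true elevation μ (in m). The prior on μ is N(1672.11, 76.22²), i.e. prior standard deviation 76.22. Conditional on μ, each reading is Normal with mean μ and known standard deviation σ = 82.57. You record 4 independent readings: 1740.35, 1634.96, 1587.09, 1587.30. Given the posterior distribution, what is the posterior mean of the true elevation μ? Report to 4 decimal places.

For Normal data with known variance σ², a Normal(μ₀, σ₀²) prior on μ is conjugate. Posterior precision = 1/σ₀² + n/σ²; posterior mean is the precision-weighted average of μ₀ and x̄.
Σxᵢ = 1740.35 + 1634.96 + 1587.09 + 1587.30 = 6549.7, so n·x̄ = 6549.7.
σ₀² = 76.22² = 5809.4884, σ² = 82.57² = 6817.8049; σ² + n·σ₀² = 6817.8049 + 4·5809.4884 = 30055.7585.
Posterior mean = (μ₀/σ₀² + n·x̄/σ²)/(1/σ₀² + n/σ²) = (σ²·μ₀ + σ₀²·n·x̄)/(σ² + n·σ₀²) = (6817.8049·1672.11 + 5809.4884·6549.7)/30055.7585 = 49450525.924819/30055.7585 = 1645.2929.

1645.2929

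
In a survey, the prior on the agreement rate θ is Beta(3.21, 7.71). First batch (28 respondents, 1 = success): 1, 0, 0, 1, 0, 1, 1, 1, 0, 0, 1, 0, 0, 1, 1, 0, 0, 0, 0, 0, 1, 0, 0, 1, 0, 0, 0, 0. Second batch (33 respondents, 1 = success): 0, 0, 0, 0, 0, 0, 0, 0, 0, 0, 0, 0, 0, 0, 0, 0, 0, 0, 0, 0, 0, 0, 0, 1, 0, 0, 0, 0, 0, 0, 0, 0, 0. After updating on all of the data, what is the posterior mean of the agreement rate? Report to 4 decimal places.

0.1976

The Beta prior is conjugate to a Binomial/Bernoulli likelihood; the update adds successes to α and failures to β.
After batch 1: Beta(3.21+10, 7.71+18) = Beta(13.21, 25.71).
After batch 2: Beta(13.21+1, 25.71+32) = Beta(14.21, 57.71).
Posterior mean = α/(α+β) = 14.21/71.92 = 0.1976.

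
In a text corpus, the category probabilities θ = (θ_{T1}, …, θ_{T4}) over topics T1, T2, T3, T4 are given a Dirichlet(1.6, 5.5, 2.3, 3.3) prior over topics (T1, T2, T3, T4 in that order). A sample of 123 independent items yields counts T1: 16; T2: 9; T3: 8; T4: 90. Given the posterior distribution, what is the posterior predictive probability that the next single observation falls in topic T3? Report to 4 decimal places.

The Dirichlet prior is conjugate to the Multinomial likelihood: each posterior αⱼ = prior αⱼ + observed count nⱼ.
Posterior concentration: (17.6, 14.5, 10.3, 93.3), total = 135.7.
P(next = T3 | data) = α_{T3}/Σα = 0.0759.

0.0759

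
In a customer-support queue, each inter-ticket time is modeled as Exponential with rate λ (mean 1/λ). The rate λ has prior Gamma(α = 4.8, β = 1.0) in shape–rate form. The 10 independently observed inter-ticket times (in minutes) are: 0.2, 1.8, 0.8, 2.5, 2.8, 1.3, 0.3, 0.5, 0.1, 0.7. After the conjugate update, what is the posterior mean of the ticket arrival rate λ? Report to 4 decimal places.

With a Gamma(shape α, rate β) prior on the exponential rate λ, the posterior after n observations with total T = Σxᵢ is Gamma(α+n, β+T).
Sum of observations T = 11.0 minutes; n = 10.
Posterior: Gamma(4.8+10, 1.0+11.0) = Gamma(14.8, 12.0).
Posterior mean of λ = α/β = 14.8/12.0 = 1.2333.

1.2333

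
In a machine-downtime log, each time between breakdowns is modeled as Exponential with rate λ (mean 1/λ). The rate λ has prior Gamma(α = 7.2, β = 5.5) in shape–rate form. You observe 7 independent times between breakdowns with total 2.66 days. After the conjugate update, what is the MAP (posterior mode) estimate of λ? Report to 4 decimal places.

With a Gamma(shape α, rate β) prior on the exponential rate λ, the posterior after n observations with total T = Σxᵢ is Gamma(α+n, β+T).
Posterior: Gamma(7.2+7, 5.5+2.66) = Gamma(14.2, 8.16).
Mode = (α−1)/β = 1.6176.

1.6176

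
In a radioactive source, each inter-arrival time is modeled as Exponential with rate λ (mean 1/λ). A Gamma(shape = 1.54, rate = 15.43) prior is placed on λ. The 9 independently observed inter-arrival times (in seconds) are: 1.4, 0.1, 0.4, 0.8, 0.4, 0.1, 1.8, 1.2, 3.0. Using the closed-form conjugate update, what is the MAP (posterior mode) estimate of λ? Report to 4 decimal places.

0.3873

With a Gamma(shape α, rate β) prior on the exponential rate λ, the posterior after n observations with total T = Σxᵢ is Gamma(α+n, β+T).
Sum of observations T = 9.2 seconds; n = 9.
Posterior: Gamma(1.54+9, 15.43+9.2) = Gamma(10.54, 24.63).
Mode = (α−1)/β = 0.3873.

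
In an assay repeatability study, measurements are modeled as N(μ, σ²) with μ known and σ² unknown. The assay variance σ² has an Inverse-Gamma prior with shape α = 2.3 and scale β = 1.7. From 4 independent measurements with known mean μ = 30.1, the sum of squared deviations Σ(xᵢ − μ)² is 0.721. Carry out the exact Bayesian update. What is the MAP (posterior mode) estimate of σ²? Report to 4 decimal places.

With known mean μ and an Inverse-Gamma(α, β) prior on σ², the Normal likelihood is conjugate: posterior is Inv-Gamma(α + n/2, β + Σ(xᵢ−μ)²/2).
Posterior: Inv-Gamma(2.3 + 4/2, 1.7 + 0.721/2) = Inv-Gamma(4.30, 2.0605).
Mode = β/(α+1) = 2.0605/5.30 = 0.3888.

0.3888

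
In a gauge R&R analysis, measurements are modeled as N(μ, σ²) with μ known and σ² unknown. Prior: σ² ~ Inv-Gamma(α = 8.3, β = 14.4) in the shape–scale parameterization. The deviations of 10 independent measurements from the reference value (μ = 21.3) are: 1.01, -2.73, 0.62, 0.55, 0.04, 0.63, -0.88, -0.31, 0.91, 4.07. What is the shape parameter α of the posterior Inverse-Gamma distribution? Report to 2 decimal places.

13.30

With known mean μ and an Inverse-Gamma(α, β) prior on σ², the Normal likelihood is conjugate: posterior is Inv-Gamma(α + n/2, β + Σ(xᵢ−μ)²/2).
Σ(xᵢ−μ)² = (1.01)² + (-2.73)² + (0.62)² + (0.55)² + (0.04)² + (0.63)² + (-0.88)² + (-0.31)² + (0.91)² + (4.07)² = 27.8219.
Posterior: Inv-Gamma(8.3 + 10/2, 14.4 + 27.8219/2) = Inv-Gamma(13.30, 28.31095).
Posterior α = 13.30.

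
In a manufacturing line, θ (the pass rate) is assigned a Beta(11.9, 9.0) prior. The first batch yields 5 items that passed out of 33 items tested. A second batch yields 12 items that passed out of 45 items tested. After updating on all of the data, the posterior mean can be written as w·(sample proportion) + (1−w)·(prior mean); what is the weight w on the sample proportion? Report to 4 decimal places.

The Beta prior is conjugate to a Binomial/Bernoulli likelihood; the update adds successes to α and failures to β.
Total number of items tested: n = 33 + 45 = 78.
Posterior mean = (α₀+k)/(α₀+β₀+n) = [n/(α₀+β₀+n)]·(k/n) + [(α₀+β₀)/(α₀+β₀+n)]·α₀/(α₀+β₀), so only n and the prior enter the weight.
The weight on the data is w = n/(α₀+β₀+n) = 78/(11.9+9.0+78) = 78/98.9 = 0.7887.

0.7887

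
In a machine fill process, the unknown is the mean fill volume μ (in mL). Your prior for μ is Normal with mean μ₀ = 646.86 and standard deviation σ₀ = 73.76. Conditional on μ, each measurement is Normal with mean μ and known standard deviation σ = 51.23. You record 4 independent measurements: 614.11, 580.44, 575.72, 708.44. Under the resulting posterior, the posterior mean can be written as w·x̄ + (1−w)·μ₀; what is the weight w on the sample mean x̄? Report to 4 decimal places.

0.8924

For Normal data with known variance σ², a Normal(μ₀, σ₀²) prior on μ is conjugate. Posterior precision = 1/σ₀² + n/σ²; posterior mean is the precision-weighted average of μ₀ and x̄.
σ₀² = 73.76² = 5440.5376, σ² = 51.23² = 2624.5129. Prior precision 1/σ₀² = 1/5440.5376; data precision n/σ² = 4/2624.5129.
w = (n/σ²)/(1/σ₀² + n/σ²) = n·σ₀²/(σ² + n·σ₀²) = 4·5440.5376/(2624.5129 + 4·5440.5376) = 21762.1504/24386.6633 = 0.8924.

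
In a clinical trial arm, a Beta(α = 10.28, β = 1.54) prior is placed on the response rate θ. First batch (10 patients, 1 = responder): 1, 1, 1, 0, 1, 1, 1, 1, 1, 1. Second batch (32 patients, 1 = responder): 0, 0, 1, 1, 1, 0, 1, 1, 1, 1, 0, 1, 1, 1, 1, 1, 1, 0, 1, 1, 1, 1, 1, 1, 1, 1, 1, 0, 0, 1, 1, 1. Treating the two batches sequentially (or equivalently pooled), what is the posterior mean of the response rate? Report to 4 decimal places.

The Beta prior is conjugate to a Binomial/Bernoulli likelihood; the update adds successes to α and failures to β.
After batch 1: Beta(10.28+9, 1.54+1) = Beta(19.28, 2.54).
After batch 2: Beta(19.28+25, 2.54+7) = Beta(44.28, 9.54).
Posterior mean = α/(α+β) = 44.28/53.82 = 0.8227.

0.8227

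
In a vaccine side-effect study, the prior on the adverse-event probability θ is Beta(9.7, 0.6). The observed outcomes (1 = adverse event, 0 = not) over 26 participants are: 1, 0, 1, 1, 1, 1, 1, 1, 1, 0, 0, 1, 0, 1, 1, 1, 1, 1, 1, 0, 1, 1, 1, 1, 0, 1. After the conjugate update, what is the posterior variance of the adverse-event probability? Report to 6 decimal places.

0.003988

The Beta prior is conjugate to a Binomial/Bernoulli likelihood; the update adds successes to α and failures to β.
Posterior: Beta(α+k, β+n−k) = Beta(9.7+20, 0.6+6) = Beta(29.7, 6.6).
Var = αβ/((α+β)²(α+β+1)) = 29.7·6.6/(36.3²·37.3) = 0.003988.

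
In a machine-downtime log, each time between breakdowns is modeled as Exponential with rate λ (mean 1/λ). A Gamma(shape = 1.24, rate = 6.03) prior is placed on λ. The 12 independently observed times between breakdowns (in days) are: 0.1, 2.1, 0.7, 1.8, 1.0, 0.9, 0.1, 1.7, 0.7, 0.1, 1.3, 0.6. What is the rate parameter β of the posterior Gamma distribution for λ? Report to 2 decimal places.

17.13

With a Gamma(shape α, rate β) prior on the exponential rate λ, the posterior after n observations with total T = Σxᵢ is Gamma(α+n, β+T).
Sum of observations T = 11.1 days; n = 12.
Posterior: Gamma(1.24+12, 6.03+11.1) = Gamma(13.24, 17.13).
Posterior β = 17.13.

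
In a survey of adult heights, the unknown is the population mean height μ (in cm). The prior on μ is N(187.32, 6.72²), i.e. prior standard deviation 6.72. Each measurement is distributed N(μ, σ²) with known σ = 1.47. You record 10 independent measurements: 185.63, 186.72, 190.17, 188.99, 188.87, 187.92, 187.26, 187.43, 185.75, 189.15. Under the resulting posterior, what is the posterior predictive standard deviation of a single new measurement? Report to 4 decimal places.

For Normal data with known variance σ², a Normal(μ₀, σ₀²) prior on μ is conjugate. Posterior precision = 1/σ₀² + n/σ²; posterior mean is the precision-weighted average of μ₀ and x̄.
σ₀² = 6.72² = 45.1584, σ² = 1.47² = 2.1609; σ² + n·σ₀² = 2.1609 + 10·45.1584 = 453.7449.
Posterior precision = 1/σ₀² + n/σ² = 1/45.1584 + 10/2.1609 = (σ² + n·σ₀²)/(σ₀²σ²) = 453.7449/(45.1584·2.1609); posterior variance σₙ² = σ₀²σ²/(σ² + n·σ₀²) = 45.1584·2.1609/453.7449 = 0.215061.
Predictive variance for one new observation = σₙ² + σ² = 45.1584·2.1609/453.7449 + 2.1609 = σ²·(σ₀² + 453.7449)/453.7449 = 2.1609·498.9033/453.7449 = 2.375961; SD = √(2.1609·498.9033/453.7449) = 1.5414.

1.5414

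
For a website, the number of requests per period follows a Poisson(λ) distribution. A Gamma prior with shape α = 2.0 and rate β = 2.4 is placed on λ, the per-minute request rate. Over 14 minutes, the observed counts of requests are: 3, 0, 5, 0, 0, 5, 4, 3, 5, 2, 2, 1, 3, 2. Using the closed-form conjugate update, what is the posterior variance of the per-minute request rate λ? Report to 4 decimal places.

0.1376

With a Gamma(shape α, rate β) prior, the Poisson likelihood is conjugate: the posterior is Gamma(α + ΣXᵢ, β + n).
Sum of counts S = 35 over n = 14 minutes.
Posterior: Gamma(α+S, β+n) = Gamma(2.0+35, 2.4+14) = Gamma(37.0, 16.4).
Var = α/β² = 37.0/16.4² = 0.1376.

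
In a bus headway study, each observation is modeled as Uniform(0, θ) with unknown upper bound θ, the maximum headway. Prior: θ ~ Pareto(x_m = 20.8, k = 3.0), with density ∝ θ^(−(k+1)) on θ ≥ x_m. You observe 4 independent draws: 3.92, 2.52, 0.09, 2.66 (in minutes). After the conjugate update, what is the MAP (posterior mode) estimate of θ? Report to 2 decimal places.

20.80

A Pareto(scale x_m, shape k) prior on the upper bound θ of Uniform(0, θ) is conjugate: posterior is Pareto(max(x_m, max xᵢ), k + n).
Sample maximum = 3.92; prior scale x_m = 20.8 → posterior scale = max = 20.80.
Posterior shape = 3.0 + 4 = 7.0.
The Pareto density is decreasing on [x_m, ∞), so the mode is x_m = 20.80.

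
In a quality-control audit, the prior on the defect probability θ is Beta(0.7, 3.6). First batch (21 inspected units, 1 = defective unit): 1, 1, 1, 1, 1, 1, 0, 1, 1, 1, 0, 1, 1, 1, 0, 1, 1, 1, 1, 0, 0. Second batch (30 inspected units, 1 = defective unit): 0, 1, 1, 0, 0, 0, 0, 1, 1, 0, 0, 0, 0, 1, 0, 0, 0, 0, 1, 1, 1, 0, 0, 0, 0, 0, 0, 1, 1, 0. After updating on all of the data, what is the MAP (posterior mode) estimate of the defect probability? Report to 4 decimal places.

The Beta prior is conjugate to a Binomial/Bernoulli likelihood; the update adds successes to α and failures to β.
After batch 1: Beta(0.7+16, 3.6+5) = Beta(16.7, 8.6).
After batch 2: Beta(16.7+10, 8.6+20) = Beta(26.7, 28.6).
Mode of Beta(a,b) for a,b>1 is (a−1)/(a+b−2) = 25.7/53.3 = 0.4822.

0.4822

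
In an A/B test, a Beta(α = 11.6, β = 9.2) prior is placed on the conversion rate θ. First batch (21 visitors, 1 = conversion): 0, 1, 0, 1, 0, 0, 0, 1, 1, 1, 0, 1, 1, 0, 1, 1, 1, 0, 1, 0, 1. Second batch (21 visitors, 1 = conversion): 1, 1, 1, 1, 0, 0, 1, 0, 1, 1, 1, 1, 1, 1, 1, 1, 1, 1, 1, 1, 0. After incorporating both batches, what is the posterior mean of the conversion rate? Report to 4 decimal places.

The Beta prior is conjugate to a Binomial/Bernoulli likelihood; the update adds successes to α and failures to β.
After batch 1: Beta(11.6+12, 9.2+9) = Beta(23.6, 18.2).
After batch 2: Beta(23.6+17, 18.2+4) = Beta(40.6, 22.2).
Posterior mean = α/(α+β) = 40.6/62.8 = 0.6465.

0.6465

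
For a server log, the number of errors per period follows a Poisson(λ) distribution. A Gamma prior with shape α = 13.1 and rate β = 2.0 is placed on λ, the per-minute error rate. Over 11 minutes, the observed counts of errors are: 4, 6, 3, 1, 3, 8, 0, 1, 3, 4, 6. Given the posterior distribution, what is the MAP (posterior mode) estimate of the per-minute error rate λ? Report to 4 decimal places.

With a Gamma(shape α, rate β) prior, the Poisson likelihood is conjugate: the posterior is Gamma(α + ΣXᵢ, β + n).
Sum of counts S = 39 over n = 11 minutes.
Posterior: Gamma(α+S, β+n) = Gamma(13.1+39, 2.0+11) = Gamma(52.1, 13.0).
Mode of Gamma(α,β) for α≥1 is (α−1)/β = 51.1/13.0 = 3.9308.

3.9308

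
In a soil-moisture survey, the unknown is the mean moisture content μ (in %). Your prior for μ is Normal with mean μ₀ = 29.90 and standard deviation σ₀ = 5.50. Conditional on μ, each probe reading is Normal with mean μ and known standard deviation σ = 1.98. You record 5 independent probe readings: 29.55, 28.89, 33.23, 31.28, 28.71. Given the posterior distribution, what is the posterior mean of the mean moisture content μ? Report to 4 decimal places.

For Normal data with known variance σ², a Normal(μ₀, σ₀²) prior on μ is conjugate. Posterior precision = 1/σ₀² + n/σ²; posterior mean is the precision-weighted average of μ₀ and x̄.
Σxᵢ = 29.55 + 28.89 + 33.23 + 31.28 + 28.71 = 151.66, so n·x̄ = 151.66.
σ₀² = 5.50² = 30.25, σ² = 1.98² = 3.9204; σ² + n·σ₀² = 3.9204 + 5·30.25 = 155.1704.
Posterior mean = (μ₀/σ₀² + n·x̄/σ²)/(1/σ₀² + n/σ²) = (σ²·μ₀ + σ₀²·n·x̄)/(σ² + n·σ₀²) = (3.9204·29.90 + 30.25·151.66)/155.1704 = 4704.93496/155.1704 = 30.3211.

30.3211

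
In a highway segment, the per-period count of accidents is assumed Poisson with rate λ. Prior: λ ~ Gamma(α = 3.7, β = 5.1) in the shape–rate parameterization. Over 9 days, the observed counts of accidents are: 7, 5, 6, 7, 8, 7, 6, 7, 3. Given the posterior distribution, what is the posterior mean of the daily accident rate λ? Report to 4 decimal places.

With a Gamma(shape α, rate β) prior, the Poisson likelihood is conjugate: the posterior is Gamma(α + ΣXᵢ, β + n).
Sum of counts S = 56 over n = 9 days.
Posterior: Gamma(α+S, β+n) = Gamma(3.7+56, 5.1+9) = Gamma(59.7, 14.1).
Posterior mean = α/β = 59.7/14.1 = 4.2340.

4.2340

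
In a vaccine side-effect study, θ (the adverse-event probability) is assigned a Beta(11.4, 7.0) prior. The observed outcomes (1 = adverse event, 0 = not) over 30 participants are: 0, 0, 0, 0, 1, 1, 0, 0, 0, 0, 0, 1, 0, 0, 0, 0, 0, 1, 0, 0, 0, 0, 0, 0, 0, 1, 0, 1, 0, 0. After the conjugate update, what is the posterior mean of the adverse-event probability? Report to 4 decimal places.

0.3595

The Beta prior is conjugate to a Binomial/Bernoulli likelihood; the update adds successes to α and failures to β.
Posterior: Beta(α+k, β+n−k) = Beta(11.4+6, 7.0+24) = Beta(17.4, 31.0).
Posterior mean = α/(α+β) = 17.4/48.4 = 0.3595.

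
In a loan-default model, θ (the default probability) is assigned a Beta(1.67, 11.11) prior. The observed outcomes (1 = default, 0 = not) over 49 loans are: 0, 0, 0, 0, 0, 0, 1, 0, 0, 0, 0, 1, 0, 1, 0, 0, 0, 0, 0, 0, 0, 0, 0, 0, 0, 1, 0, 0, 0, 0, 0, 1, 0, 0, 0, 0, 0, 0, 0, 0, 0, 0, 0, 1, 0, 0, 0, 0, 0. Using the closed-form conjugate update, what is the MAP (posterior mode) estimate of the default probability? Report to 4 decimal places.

The Beta prior is conjugate to a Binomial/Bernoulli likelihood; the update adds successes to α and failures to β.
Posterior: Beta(α+k, β+n−k) = Beta(1.67+6, 11.11+43) = Beta(7.67, 54.11).
Mode of Beta(a,b) for a,b>1 is (a−1)/(a+b−2) = 6.67/59.78 = 0.1116.

0.1116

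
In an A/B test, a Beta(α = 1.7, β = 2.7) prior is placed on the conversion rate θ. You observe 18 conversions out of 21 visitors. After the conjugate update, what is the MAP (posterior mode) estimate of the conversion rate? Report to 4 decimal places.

0.7991

The Beta prior is conjugate to a Binomial/Bernoulli likelihood; the update adds successes to α and failures to β.
Posterior: Beta(α+k, β+n−k) = Beta(1.7+18, 2.7+3) = Beta(19.7, 5.7).
Mode of Beta(a,b) for a,b>1 is (a−1)/(a+b−2) = 18.7/23.4 = 0.7991.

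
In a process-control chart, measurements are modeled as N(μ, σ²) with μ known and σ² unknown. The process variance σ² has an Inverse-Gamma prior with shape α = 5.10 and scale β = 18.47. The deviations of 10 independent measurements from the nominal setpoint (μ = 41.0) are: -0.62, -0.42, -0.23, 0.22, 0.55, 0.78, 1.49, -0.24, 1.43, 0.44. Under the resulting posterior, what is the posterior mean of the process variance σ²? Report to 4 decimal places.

2.3642

With known mean μ and an Inverse-Gamma(α, β) prior on σ², the Normal likelihood is conjugate: posterior is Inv-Gamma(α + n/2, β + Σ(xᵢ−μ)²/2).
Σ(xᵢ−μ)² = (-0.62)² + (-0.42)² + (-0.23)² + (0.22)² + (0.55)² + (0.78)² + (1.49)² + (-0.24)² + (1.43)² + (0.44)² = 6.0892.
Posterior: Inv-Gamma(5.10 + 10/2, 18.47 + 6.0892/2) = Inv-Gamma(10.10, 21.51460).
E[σ²|data] = β/(α−1) = 21.51460/9.10 = 2.3642.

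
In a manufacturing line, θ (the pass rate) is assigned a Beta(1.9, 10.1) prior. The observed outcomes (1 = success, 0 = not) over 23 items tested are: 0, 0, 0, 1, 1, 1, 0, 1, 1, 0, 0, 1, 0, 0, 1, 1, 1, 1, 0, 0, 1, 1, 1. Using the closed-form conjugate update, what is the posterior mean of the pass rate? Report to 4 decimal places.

The Beta prior is conjugate to a Binomial/Bernoulli likelihood; the update adds successes to α and failures to β.
Posterior: Beta(α+k, β+n−k) = Beta(1.9+13, 10.1+10) = Beta(14.9, 20.1).
Posterior mean = α/(α+β) = 14.9/35.0 = 0.4257.

0.4257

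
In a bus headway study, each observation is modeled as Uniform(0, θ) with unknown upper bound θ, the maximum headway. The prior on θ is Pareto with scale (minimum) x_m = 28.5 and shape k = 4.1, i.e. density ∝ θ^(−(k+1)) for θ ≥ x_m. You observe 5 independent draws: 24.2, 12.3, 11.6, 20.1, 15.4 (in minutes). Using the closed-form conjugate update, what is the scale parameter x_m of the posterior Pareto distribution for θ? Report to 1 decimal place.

28.5

A Pareto(scale x_m, shape k) prior on the upper bound θ of Uniform(0, θ) is conjugate: posterior is Pareto(max(x_m, max xᵢ), k + n).
Sample maximum = 24.2; prior scale x_m = 28.5 → posterior scale = max = 28.5.
Posterior shape = 4.1 + 5 = 9.1.
Posterior scale x_m = 28.5.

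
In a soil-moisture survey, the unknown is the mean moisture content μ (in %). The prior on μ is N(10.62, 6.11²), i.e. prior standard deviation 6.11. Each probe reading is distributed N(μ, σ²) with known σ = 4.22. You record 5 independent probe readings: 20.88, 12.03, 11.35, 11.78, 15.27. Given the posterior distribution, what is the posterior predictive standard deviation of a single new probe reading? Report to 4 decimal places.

4.5891

For Normal data with known variance σ², a Normal(μ₀, σ₀²) prior on μ is conjugate. Posterior precision = 1/σ₀² + n/σ²; posterior mean is the precision-weighted average of μ₀ and x̄.
σ₀² = 6.11² = 37.3321, σ² = 4.22² = 17.8084; σ² + n·σ₀² = 17.8084 + 5·37.3321 = 204.4689.
Posterior precision = 1/σ₀² + n/σ² = 1/37.3321 + 5/17.8084 = (σ² + n·σ₀²)/(σ₀²σ²) = 204.4689/(37.3321·17.8084); posterior variance σₙ² = σ₀²σ²/(σ² + n·σ₀²) = 37.3321·17.8084/204.4689 = 3.251472.
Predictive variance for one new observation = σₙ² + σ² = 37.3321·17.8084/204.4689 + 17.8084 = σ²·(σ₀² + 204.4689)/204.4689 = 17.8084·241.801/204.4689 = 21.059872; SD = √(17.8084·241.801/204.4689) = 4.5891.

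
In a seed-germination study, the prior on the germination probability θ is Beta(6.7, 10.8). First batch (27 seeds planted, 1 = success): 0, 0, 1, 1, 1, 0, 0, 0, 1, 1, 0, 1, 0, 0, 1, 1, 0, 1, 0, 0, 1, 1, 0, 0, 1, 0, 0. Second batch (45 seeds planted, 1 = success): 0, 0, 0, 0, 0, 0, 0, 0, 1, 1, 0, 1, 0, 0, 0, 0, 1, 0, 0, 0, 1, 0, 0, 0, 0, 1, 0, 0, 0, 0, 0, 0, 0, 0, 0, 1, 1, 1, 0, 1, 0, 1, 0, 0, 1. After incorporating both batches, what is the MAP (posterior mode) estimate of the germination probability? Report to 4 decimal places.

The Beta prior is conjugate to a Binomial/Bernoulli likelihood; the update adds successes to α and failures to β.
After batch 1: Beta(6.7+12, 10.8+15) = Beta(18.7, 25.8).
After batch 2: Beta(18.7+12, 25.8+33) = Beta(30.7, 58.8).
Mode of Beta(a,b) for a,b>1 is (a−1)/(a+b−2) = 29.7/87.5 = 0.3394.

0.3394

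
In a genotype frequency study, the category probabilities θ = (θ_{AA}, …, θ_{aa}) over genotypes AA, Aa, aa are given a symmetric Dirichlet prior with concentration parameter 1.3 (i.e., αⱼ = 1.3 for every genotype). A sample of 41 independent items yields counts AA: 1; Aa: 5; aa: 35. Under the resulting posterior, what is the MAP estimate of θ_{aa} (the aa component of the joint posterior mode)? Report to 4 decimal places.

The Dirichlet prior is conjugate to the Multinomial likelihood: each posterior αⱼ = prior αⱼ + observed count nⱼ.
Posterior concentration: (2.3, 6.3, 36.3), total = 44.9.
Joint mode component: (α_{aa}−1)/(Σα−K) = 35.3/41.9 = 0.8425.

0.8425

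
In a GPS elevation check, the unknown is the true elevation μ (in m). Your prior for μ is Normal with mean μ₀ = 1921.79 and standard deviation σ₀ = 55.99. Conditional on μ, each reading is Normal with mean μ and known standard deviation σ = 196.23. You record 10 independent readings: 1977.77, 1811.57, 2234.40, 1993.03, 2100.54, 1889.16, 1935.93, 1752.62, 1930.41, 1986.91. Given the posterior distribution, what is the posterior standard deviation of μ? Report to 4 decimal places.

41.5697

For Normal data with known variance σ², a Normal(μ₀, σ₀²) prior on μ is conjugate. Posterior precision = 1/σ₀² + n/σ²; posterior mean is the precision-weighted average of μ₀ and x̄.
σ₀² = 55.99² = 3134.8801, σ² = 196.23² = 38506.2129; σ² + n·σ₀² = 38506.2129 + 10·3134.8801 = 69855.0139.
Posterior precision = 1/σ₀² + n/σ² = 1/3134.8801 + 10/38506.2129 = (σ² + n·σ₀²)/(σ₀²σ²) = 69855.0139/(3134.8801·38506.2129); posterior variance σₙ² = σ₀²σ²/(σ² + n·σ₀²) = 3134.8801·38506.2129/69855.0139 = 1728.041465.
Posterior SD = √σₙ² = √(3134.8801·38506.2129/69855.0139) = 41.5697.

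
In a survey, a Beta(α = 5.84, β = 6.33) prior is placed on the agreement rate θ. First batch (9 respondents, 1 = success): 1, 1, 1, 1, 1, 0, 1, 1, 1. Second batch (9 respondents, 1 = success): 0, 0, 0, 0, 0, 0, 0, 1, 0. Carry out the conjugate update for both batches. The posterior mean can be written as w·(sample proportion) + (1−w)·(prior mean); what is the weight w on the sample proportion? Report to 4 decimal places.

0.5966

The Beta prior is conjugate to a Binomial/Bernoulli likelihood; the update adds successes to α and failures to β.
Total number of respondents: n = 9 + 9 = 18.
Posterior mean = (α₀+k)/(α₀+β₀+n) = [n/(α₀+β₀+n)]·(k/n) + [(α₀+β₀)/(α₀+β₀+n)]·α₀/(α₀+β₀), so only n and the prior enter the weight.
The weight on the data is w = n/(α₀+β₀+n) = 18/(5.84+6.33+18) = 18/30.17 = 0.5966.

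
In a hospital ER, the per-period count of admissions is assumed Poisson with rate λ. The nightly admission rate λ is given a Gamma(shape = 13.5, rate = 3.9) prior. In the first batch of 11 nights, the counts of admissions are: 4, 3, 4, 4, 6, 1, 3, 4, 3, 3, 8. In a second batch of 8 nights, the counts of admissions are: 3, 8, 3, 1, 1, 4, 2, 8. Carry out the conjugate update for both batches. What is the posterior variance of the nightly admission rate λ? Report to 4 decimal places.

With a Gamma(shape α, rate β) prior, the Poisson likelihood is conjugate: the posterior is Gamma(α + ΣXᵢ, β + n).
Batch 1: sum of counts S = 43 over n = 11 nights.
After batch 1: Gamma(α+S, β+n) = Gamma(13.5+43, 3.9+11) = Gamma(56.5, 14.9).
Batch 2: sum of counts S = 30 over n = 8 nights.
After batch 2: Gamma(α+S, β+n) = Gamma(56.5+30, 14.9+8) = Gamma(86.5, 22.9).
Var = α/β² = 86.5/22.9² = 0.1649.

0.1649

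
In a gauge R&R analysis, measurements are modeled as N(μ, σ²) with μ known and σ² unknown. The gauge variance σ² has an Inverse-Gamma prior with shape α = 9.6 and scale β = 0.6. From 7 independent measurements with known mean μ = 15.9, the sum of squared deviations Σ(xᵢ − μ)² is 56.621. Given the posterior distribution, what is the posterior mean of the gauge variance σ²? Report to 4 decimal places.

2.3893

With known mean μ and an Inverse-Gamma(α, β) prior on σ², the Normal likelihood is conjugate: posterior is Inv-Gamma(α + n/2, β + Σ(xᵢ−μ)²/2).
Posterior: Inv-Gamma(9.6 + 7/2, 0.6 + 56.621/2) = Inv-Gamma(13.10, 28.9105).
E[σ²|data] = β/(α−1) = 28.9105/12.10 = 2.3893.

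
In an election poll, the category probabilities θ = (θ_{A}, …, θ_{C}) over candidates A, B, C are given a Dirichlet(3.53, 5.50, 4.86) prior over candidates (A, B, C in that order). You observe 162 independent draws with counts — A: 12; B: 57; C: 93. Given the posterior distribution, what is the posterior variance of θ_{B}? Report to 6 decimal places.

The Dirichlet prior is conjugate to the Multinomial likelihood: each posterior αⱼ = prior αⱼ + observed count nⱼ.
Posterior concentration: (15.53, 62.50, 97.86), total = 175.89.
Var[θ_j] = α_j(Σα−α_j)/((Σα)²(Σα+1)) = 62.50·113.39/(175.89²·176.89) = 0.001295.

0.001295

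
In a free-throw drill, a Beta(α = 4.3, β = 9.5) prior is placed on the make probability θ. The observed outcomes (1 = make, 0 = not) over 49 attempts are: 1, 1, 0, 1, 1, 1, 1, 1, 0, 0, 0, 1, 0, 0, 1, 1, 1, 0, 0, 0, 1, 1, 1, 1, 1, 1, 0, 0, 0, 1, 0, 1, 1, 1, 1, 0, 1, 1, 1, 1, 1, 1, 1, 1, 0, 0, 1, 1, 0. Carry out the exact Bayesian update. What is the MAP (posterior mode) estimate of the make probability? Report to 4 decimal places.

The Beta prior is conjugate to a Binomial/Bernoulli likelihood; the update adds successes to α and failures to β.
Posterior: Beta(α+k, β+n−k) = Beta(4.3+32, 9.5+17) = Beta(36.3, 26.5).
Mode of Beta(a,b) for a,b>1 is (a−1)/(a+b−2) = 35.3/60.8 = 0.5806.

0.5806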